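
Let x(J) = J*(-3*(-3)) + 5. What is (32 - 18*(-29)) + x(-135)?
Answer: -656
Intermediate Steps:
x(J) = 5 + 9*J (x(J) = J*9 + 5 = 9*J + 5 = 5 + 9*J)
(32 - 18*(-29)) + x(-135) = (32 - 18*(-29)) + (5 + 9*(-135)) = (32 + 522) + (5 - 1215) = 554 - 1210 = -656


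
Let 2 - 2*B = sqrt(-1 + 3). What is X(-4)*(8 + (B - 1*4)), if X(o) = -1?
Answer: -5 + sqrt(2)/2 ≈ -4.2929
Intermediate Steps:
B = 1 - sqrt(2)/2 (B = 1 - sqrt(-1 + 3)/2 = 1 - sqrt(2)/2 ≈ 0.29289)
X(-4)*(8 + (B - 1*4)) = -(8 + ((1 - sqrt(2)/2) - 1*4)) = -(8 + ((1 - sqrt(2)/2) - 4)) = -(8 + (-3 - sqrt(2)/2)) = -(5 - sqrt(2)/2) = -5 + sqrt(2)/2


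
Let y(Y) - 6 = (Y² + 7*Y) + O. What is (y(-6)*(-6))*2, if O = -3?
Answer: 36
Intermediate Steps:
y(Y) = 3 + Y² + 7*Y (y(Y) = 6 + ((Y² + 7*Y) - 3) = 6 + (-3 + Y² + 7*Y) = 3 + Y² + 7*Y)
(y(-6)*(-6))*2 = ((3 + (-6)² + 7*(-6))*(-6))*2 = ((3 + 36 - 42)*(-6))*2 = -3*(-6)*2 = 18*2 = 36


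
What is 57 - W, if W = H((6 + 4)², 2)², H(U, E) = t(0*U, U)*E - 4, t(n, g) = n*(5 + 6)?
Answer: 41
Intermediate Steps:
t(n, g) = 11*n (t(n, g) = n*11 = 11*n)
H(U, E) = -4 (H(U, E) = (11*(0*U))*E - 4 = (11*0)*E - 4 = 0*E - 4 = 0 - 4 = -4)
W = 16 (W = (-4)² = 16)
57 - W = 57 - 1*16 = 57 - 16 = 41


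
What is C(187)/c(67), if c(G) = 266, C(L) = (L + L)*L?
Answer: 34969/133 ≈ 262.92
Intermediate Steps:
C(L) = 2*L**2 (C(L) = (2*L)*L = 2*L**2)
C(187)/c(67) = (2*187**2)/266 = (2*34969)*(1/266) = 69938*(1/266) = 34969/133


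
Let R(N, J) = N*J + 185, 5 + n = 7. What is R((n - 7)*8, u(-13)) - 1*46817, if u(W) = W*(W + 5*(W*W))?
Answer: 386008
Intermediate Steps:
n = 2 (n = -5 + 7 = 2)
u(W) = W*(W + 5*W**2)
R(N, J) = 185 + J*N (R(N, J) = J*N + 185 = 185 + J*N)
R((n - 7)*8, u(-13)) - 1*46817 = (185 + ((-13)**2*(1 + 5*(-13)))*((2 - 7)*8)) - 1*46817 = (185 + (169*(1 - 65))*(-5*8)) - 46817 = (185 + (169*(-64))*(-40)) - 46817 = (185 - 10816*(-40)) - 46817 = (185 + 432640) - 46817 = 432825 - 46817 = 386008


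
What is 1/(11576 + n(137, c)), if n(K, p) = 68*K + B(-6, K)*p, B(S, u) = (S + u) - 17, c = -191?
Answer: -1/882 ≈ -0.0011338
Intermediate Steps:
B(S, u) = -17 + S + u
n(K, p) = 68*K + p*(-23 + K) (n(K, p) = 68*K + (-17 - 6 + K)*p = 68*K + (-23 + K)*p = 68*K + p*(-23 + K))
1/(11576 + n(137, c)) = 1/(11576 + (68*137 - 191*(-23 + 137))) = 1/(11576 + (9316 - 191*114)) = 1/(11576 + (9316 - 21774)) = 1/(11576 - 12458) = 1/(-882) = -1/882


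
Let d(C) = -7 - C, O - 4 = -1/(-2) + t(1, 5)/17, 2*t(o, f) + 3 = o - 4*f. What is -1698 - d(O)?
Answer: -57363/34 ≈ -1687.1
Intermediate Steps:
t(o, f) = -3/2 + o/2 - 2*f (t(o, f) = -3/2 + (o - 4*f)/2 = -3/2 + (o/2 - 2*f) = -3/2 + o/2 - 2*f)
O = 131/34 (O = 4 + (-1/(-2) + (-3/2 + (½)*1 - 2*5)/17) = 4 + (-1*(-½) + (-3/2 + ½ - 10)*(1/17)) = 4 + (½ - 11*1/17) = 4 + (½ - 11/17) = 4 - 5/34 = 131/34 ≈ 3.8529)
-1698 - d(O) = -1698 - (-7 - 1*131/34) = -1698 - (-7 - 131/34) = -1698 - 1*(-369/34) = -1698 + 369/34 = -57363/34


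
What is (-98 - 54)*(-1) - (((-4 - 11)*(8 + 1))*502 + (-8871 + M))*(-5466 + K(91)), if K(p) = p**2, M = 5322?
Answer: 200763137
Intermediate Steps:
(-98 - 54)*(-1) - (((-4 - 11)*(8 + 1))*502 + (-8871 + M))*(-5466 + K(91)) = (-98 - 54)*(-1) - (((-4 - 11)*(8 + 1))*502 + (-8871 + 5322))*(-5466 + 91**2) = -152*(-1) - (-15*9*502 - 3549)*(-5466 + 8281) = 152 - (-135*502 - 3549)*2815 = 152 - (-67770 - 3549)*2815 = 152 - (-71319)*2815 = 152 - 1*(-200762985) = 152 + 200762985 = 200763137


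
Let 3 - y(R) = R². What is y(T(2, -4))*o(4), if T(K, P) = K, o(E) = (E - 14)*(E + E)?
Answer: 80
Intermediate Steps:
o(E) = 2*E*(-14 + E) (o(E) = (-14 + E)*(2*E) = 2*E*(-14 + E))
y(R) = 3 - R²
y(T(2, -4))*o(4) = (3 - 1*2²)*(2*4*(-14 + 4)) = (3 - 1*4)*(2*4*(-10)) = (3 - 4)*(-80) = -1*(-80) = 80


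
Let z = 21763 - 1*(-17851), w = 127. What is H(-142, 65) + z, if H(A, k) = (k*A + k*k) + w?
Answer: 34736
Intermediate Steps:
H(A, k) = 127 + k**2 + A*k (H(A, k) = (k*A + k*k) + 127 = (A*k + k**2) + 127 = (k**2 + A*k) + 127 = 127 + k**2 + A*k)
z = 39614 (z = 21763 + 17851 = 39614)
H(-142, 65) + z = (127 + 65**2 - 142*65) + 39614 = (127 + 4225 - 9230) + 39614 = -4878 + 39614 = 34736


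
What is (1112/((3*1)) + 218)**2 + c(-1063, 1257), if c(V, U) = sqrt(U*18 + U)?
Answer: 3118756/9 + sqrt(23883) ≈ 3.4668e+5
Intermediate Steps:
c(V, U) = sqrt(19)*sqrt(U) (c(V, U) = sqrt(18*U + U) = sqrt(19*U) = sqrt(19)*sqrt(U))
(1112/((3*1)) + 218)**2 + c(-1063, 1257) = (1112/((3*1)) + 218)**2 + sqrt(19)*sqrt(1257) = (1112/3 + 218)**2 + sqrt(23883) = (1766/3)**2 + sqrt(23883) = 3118756/9 + sqrt(23883)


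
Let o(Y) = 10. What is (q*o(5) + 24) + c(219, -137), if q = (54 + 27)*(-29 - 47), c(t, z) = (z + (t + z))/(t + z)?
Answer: -5046007/82 ≈ -61537.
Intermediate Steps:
c(t, z) = (t + 2*z)/(t + z)
q = -6156 (q = 81*(-76) = -6156)
(q*o(5) + 24) + c(219, -137) = (-6156*10 + 24) + (219 + 2*(-137))/(219 - 137) = (-61560 + 24) + (219 - 274)/82 = -61536 + (1/82)*(-55) = -61536 - 55/82 = -5046007/82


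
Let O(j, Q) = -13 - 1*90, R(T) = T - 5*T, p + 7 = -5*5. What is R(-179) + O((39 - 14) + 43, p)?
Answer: 613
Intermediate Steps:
p = -32 (p = -7 - 5*5 = -7 - 25 = -32)
R(T) = -4*T
O(j, Q) = -103 (O(j, Q) = -13 - 90 = -103)
R(-179) + O((39 - 14) + 43, p) = -4*(-179) - 103 = 716 - 103 = 613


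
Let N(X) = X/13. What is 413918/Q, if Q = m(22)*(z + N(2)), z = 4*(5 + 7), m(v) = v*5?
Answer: 2690467/34430 ≈ 78.143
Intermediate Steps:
N(X) = X/13 (N(X) = X*(1/13) = X/13)
m(v) = 5*v
z = 48 (z = 4*12 = 48)
Q = 68860/13 (Q = (5*22)*(48 + (1/13)*2) = 110*(48 + 2/13) = 110*(626/13) = 68860/13 ≈ 5296.9)
413918/Q = 413918/(68860/13) = 413918*(13/68860) = 2690467/34430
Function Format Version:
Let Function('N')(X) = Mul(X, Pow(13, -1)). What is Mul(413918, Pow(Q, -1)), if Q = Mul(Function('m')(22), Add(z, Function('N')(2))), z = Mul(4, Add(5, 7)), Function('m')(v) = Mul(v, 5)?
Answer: Rational(2690467, 34430) ≈ 78.143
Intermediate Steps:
Function('N')(X) = Mul(Rational(1, 13), X) (Function('N')(X) = Mul(X, Rational(1, 13)) = Mul(Rational(1, 13), X))
Function('m')(v) = Mul(5, v)
z = 48 (z = Mul(4, 12) = 48)
Q = Rational(68860, 13) (Q = Mul(Mul(5, 22), Add(48, Mul(Rational(1, 13), 2))) = Mul(110, Add(48, Rational(2, 13))) = Mul(110, Rational(626, 13)) = Rational(68860, 13) ≈ 5296.9)
Mul(413918, Pow(Q, -1)) = Mul(413918, Pow(Rational(68860, 13), -1)) = Mul(413918, Rational(13, 68860)) = Rational(2690467, 34430)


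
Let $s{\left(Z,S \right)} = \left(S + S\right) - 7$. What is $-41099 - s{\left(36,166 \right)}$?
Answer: $-41424$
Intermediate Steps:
$s{\left(Z,S \right)} = -7 + 2 S$ ($s{\left(Z,S \right)} = 2 S - 7 = -7 + 2 S$)
$-41099 - s{\left(36,166 \right)} = -41099 - \left(-7 + 2 \cdot 166\right) = -41099 - \left(-7 + 332\right) = -41099 - 325 = -41424$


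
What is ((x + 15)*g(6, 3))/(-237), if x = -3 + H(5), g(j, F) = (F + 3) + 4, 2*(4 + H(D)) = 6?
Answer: -110/237 ≈ -0.46414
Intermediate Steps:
H(D) = -1 (H(D) = -4 + (½)*6 = -4 + 3 = -1)
g(j, F) = 7 + F (g(j, F) = (3 + F) + 4 = 7 + F)
x = -4 (x = -3 - 1 = -4)
((x + 15)*g(6, 3))/(-237) = ((-4 + 15)*(7 + 3))/(-237) = (11*10)*(-1/237) = 110*(-1/237) = -110/237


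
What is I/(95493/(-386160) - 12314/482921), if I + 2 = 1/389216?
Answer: 1008093948690265/137497983033502 ≈ 7.3317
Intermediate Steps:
I = -778431/389216 (I = -2 + 1/389216 = -778431/389216 ≈ -2.0000)
I/(95493/(-386160) - 12314/482921) = -778431/(389216*(95493/(-386160) - 12314/482921)) = -778431/(389216*(95493*(-1/386160) - 12314*1/482921)) = -778431/(389216*(-31831/128720 - 12314/482921)) = -778431/(389216*(-16956916431/62161591120)) = -778431/389216*(-62161591120/16956916431) = 1008093948690265/137497983033502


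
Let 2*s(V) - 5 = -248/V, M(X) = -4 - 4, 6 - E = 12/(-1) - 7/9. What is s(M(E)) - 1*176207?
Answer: -176189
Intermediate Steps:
E = 169/9 (E = 6 - (12/(-1) - 7/9) = 6 - (12*(-1) - 7*1/9) = 6 - (-12 - 7/9) = 6 - 1*(-115/9) = 6 + 115/9 = 169/9 ≈ 18.778)
M(X) = -8
s(V) = 5/2 - 124/V (s(V) = 5/2 + (-248/V)/2 = 5/2 - 124/V)
s(M(E)) - 1*176207 = (5/2 - 124/(-8)) - 1*176207 = (5/2 - 124*(-1/8)) - 176207 = (5/2 + 31/2) - 176207 = 18 - 176207 = -176189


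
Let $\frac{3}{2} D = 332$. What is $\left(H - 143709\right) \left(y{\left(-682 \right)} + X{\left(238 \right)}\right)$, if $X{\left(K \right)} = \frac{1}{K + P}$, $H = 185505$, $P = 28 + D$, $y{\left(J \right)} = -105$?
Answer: $- \frac{74604402}{17} \approx -4.3885 \cdot 10^{6}$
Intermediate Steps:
$D = \frac{664}{3}$ ($D = \frac{2}{3} \cdot 332 = \frac{664}{3} \approx 221.33$)
$P = \frac{748}{3}$ ($P = 28 + \frac{664}{3} = \frac{748}{3} \approx 249.33$)
$X{\left(K \right)} = \frac{1}{\frac{748}{3} + K}$ ($X{\left(K \right)} = \frac{1}{K + \frac{748}{3}} = \frac{1}{\frac{748}{3} + K}$)
$\left(H - 143709\right) \left(y{\left(-682 \right)} + X{\left(238 \right)}\right) = \left(185505 - 143709\right) \left(-105 + \frac{3}{748 + 3 \cdot 238}\right) = 41796 \left(-105 + \frac{3}{748 + 714}\right) = 41796 \left(-105 + \frac{3}{1462}\right) = 41796 \left(- \frac{153507}{1462}\right) = - \frac{74604402}{17}$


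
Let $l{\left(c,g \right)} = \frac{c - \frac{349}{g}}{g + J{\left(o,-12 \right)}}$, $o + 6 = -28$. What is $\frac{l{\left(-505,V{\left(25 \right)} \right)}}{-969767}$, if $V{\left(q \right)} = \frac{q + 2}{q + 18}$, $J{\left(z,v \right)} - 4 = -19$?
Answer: $- \frac{615803}{8090766081} \approx -7.6112 \cdot 10^{-5}$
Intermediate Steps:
$o = -34$ ($o = -6 - 28 = -34$)
$J{\left(z,v \right)} = -15$ ($J{\left(z,v \right)} = 4 - 19 = -15$)
$V{\left(q \right)} = \frac{2 + q}{18 + q}$
$l{\left(c,g \right)} = \frac{c - \frac{349}{g}}{-15 + g}$ ($l{\left(c,g \right)} = \frac{c - \frac{349}{g}}{g - 15} = \frac{c - \frac{349}{g}}{-15 + g}$)
$\frac{l{\left(-505,V{\left(25 \right)} \right)}}{-969767} = \frac{\frac{1}{\frac{1}{18 + 25} \left(2 + 25\right)} \frac{1}{-15 + \frac{2 + 25}{18 + 25}} \left(-349 - 505 \frac{2 + 25}{18 + 25}\right)}{-969767} = \frac{-349 - 505 \cdot \frac{1}{43} \cdot 27}{\frac{1}{43} \cdot 27 \left(-15 + \frac{1}{43} \cdot 27\right)} \left(- \frac{1}{969767}\right) = \frac{-349 - \frac{13635}{43}}{\frac{27}{43} \left(-15 + \frac{27}{43}\right)} \left(- \frac{1}{969767}\right) = \frac{43 \left(-349 - \frac{13635}{43}\right)}{27 \left(- \frac{618}{43}\right)} \left(- \frac{1}{969767}\right) = \frac{43}{27} \left(- \frac{43}{618}\right) \left(- \frac{28642}{43}\right) \left(- \frac{1}{969767}\right) = \frac{615803}{8343} \left(- \frac{1}{969767}\right) = - \frac{615803}{8090766081}$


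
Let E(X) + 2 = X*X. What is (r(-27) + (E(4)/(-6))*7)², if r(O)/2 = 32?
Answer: 20449/9 ≈ 2272.1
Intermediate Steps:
r(O) = 64 (r(O) = 2*32 = 64)
E(X) = -2 + X² (E(X) = -2 + X*X = -2 + X²)
(r(-27) + (E(4)/(-6))*7)² = (64 + ((-2 + 4²)/(-6))*7)² = (64 + ((-2 + 16)*(-⅙))*7)² = (64 + (14*(-⅙))*7)² = (64 - 7/3*7)² = (64 - 49/3)² = (143/3)² = 20449/9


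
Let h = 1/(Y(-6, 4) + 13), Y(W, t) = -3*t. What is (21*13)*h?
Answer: 273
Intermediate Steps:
h = 1 (h = 1/(-3*4 + 13) = 1/(-12 + 13) = 1/1 = 1)
(21*13)*h = (21*13)*1 = 273*1 = 273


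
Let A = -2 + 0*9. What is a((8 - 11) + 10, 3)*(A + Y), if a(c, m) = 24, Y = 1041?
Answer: 24936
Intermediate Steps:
A = -2 (A = -2 + 0 = -2)
a((8 - 11) + 10, 3)*(A + Y) = 24*(-2 + 1041) = 24*1039 = 24936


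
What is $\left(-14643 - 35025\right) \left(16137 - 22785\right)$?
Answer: $330192864$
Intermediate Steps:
$\left(-14643 - 35025\right) \left(16137 - 22785\right) = \left(-49668\right) \left(-6648\right) = 330192864$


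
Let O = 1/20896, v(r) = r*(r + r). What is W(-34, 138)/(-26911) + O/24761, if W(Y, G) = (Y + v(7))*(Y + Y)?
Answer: 132455900719/819053470048 ≈ 0.16172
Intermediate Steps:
v(r) = 2*r**2 (v(r) = r*(2*r) = 2*r**2)
W(Y, G) = 2*Y*(98 + Y) (W(Y, G) = (Y + 2*7**2)*(Y + Y) = (Y + 2*49)*(2*Y) = (Y + 98)*(2*Y) = (98 + Y)*(2*Y) = 2*Y*(98 + Y))
O = 1/20896 ≈ 4.7856e-5
W(-34, 138)/(-26911) + O/24761 = (2*(-34)*(98 - 34))/(-26911) + (1/20896)/24761 = (2*(-34)*64)*(-1/26911) + (1/20896)*(1/24761) = -4352*(-1/26911) + 1/517405856 = 256/1583 + 1/517405856 = 132455900719/819053470048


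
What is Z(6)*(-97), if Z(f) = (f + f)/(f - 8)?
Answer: 582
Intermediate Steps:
Z(f) = 2*f/(-8 + f) (Z(f) = (2*f)/(-8 + f) = 2*f/(-8 + f))
Z(6)*(-97) = (2*6/(-8 + 6))*(-97) = (2*6/(-2))*(-97) = (2*6*(-1/2))*(-97) = -6*(-97) = 582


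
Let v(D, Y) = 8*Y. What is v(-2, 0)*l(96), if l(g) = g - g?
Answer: 0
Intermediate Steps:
l(g) = 0
v(-2, 0)*l(96) = (8*0)*0 = 0*0 = 0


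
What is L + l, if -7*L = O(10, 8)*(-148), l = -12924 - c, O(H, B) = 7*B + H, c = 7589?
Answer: -133823/7 ≈ -19118.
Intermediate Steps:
O(H, B) = H + 7*B
l = -20513 (l = -12924 - 1*7589 = -12924 - 7589 = -20513)
L = 9768/7 (L = -(10 + 7*8)*(-148)/7 = -(10 + 56)*(-148)/7 = -66*(-148)/7 = -⅐*(-9768) = 9768/7 ≈ 1395.4)
L + l = 9768/7 - 20513 = -133823/7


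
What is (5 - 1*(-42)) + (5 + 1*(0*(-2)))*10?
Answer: 97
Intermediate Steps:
(5 - 1*(-42)) + (5 + 1*(0*(-2)))*10 = (5 + 42) + (5 + 1*0)*10 = 47 + (5 + 0)*10 = 47 + 5*10 = 47 + 50 = 97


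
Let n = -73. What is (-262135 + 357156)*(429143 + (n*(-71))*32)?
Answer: 56537399979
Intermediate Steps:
(-262135 + 357156)*(429143 + (n*(-71))*32) = (-262135 + 357156)*(429143 - 73*(-71)*32) = 95021*(429143 + 5183*32) = 95021*(429143 + 165856) = 95021*594999 = 56537399979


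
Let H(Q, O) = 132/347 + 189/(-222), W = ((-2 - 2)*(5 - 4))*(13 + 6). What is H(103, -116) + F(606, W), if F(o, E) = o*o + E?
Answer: 9427922387/25678 ≈ 3.6716e+5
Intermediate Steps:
W = -76 (W = -4*1*19 = -4*19 = -76)
H(Q, O) = -12093/25678 (H(Q, O) = 132*(1/347) + 189*(-1/222) = 132/347 - 63/74 = -12093/25678)
F(o, E) = E + o² (F(o, E) = o² + E = E + o²)
H(103, -116) + F(606, W) = -12093/25678 + (-76 + 606²) = -12093/25678 + (-76 + 367236) = -12093/25678 + 367160 = 9427922387/25678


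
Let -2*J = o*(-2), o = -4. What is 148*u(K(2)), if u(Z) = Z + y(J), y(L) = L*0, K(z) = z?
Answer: 296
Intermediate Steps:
J = -4 (J = -(-2)*(-2) = -1/2*8 = -4)
y(L) = 0
u(Z) = Z (u(Z) = Z + 0 = Z)
148*u(K(2)) = 148*2 = 296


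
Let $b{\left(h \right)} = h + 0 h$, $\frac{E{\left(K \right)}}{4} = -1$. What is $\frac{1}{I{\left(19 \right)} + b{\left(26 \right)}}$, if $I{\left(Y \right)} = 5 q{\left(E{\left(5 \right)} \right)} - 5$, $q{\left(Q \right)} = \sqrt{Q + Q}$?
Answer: $\frac{21}{641} - \frac{10 i \sqrt{2}}{641} \approx 0.032761 - 0.022063 i$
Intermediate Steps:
$E{\left(K \right)} = -4$ ($E{\left(K \right)} = 4 \left(-1\right) = -4$)
$b{\left(h \right)} = h$ ($b{\left(h \right)} = h + 0 = h$)
$q{\left(Q \right)} = \sqrt{2} \sqrt{Q}$ ($q{\left(Q \right)} = \sqrt{2 Q} = \sqrt{2} \sqrt{Q}$)
$I{\left(Y \right)} = -5 + 10 i \sqrt{2}$ ($I{\left(Y \right)} = 5 \sqrt{2} \sqrt{-4} - 5 = 5 \sqrt{2} \cdot 2 i - 5 = 5 \cdot 2 i \sqrt{2} - 5 = 10 i \sqrt{2} - 5 = -5 + 10 i \sqrt{2}$)
$\frac{1}{I{\left(19 \right)} + b{\left(26 \right)}} = \frac{1}{\left(-5 + 10 i \sqrt{2}\right) + 26} = \frac{1}{21 + 10 i \sqrt{2}}$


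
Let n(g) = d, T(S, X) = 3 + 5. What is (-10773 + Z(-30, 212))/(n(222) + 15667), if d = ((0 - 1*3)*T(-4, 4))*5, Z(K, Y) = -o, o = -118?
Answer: -10655/15547 ≈ -0.68534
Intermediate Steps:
Z(K, Y) = 118 (Z(K, Y) = -1*(-118) = 118)
T(S, X) = 8
d = -120 (d = ((0 - 1*3)*8)*5 = ((0 - 3)*8)*5 = -3*8*5 = -24*5 = -120)
n(g) = -120
(-10773 + Z(-30, 212))/(n(222) + 15667) = (-10773 + 118)/(-120 + 15667) = -10655/15547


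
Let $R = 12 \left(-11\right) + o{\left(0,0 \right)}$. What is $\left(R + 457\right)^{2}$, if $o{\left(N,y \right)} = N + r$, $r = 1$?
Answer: $106276$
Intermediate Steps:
$o{\left(N,y \right)} = 1 + N$ ($o{\left(N,y \right)} = N + 1 = 1 + N$)
$R = -131$ ($R = 12 \left(-11\right) + \left(1 + 0\right) = -132 + 1 = -131$)
$\left(R + 457\right)^{2} = \left(-131 + 457\right)^{2} = 326^{2} = 106276$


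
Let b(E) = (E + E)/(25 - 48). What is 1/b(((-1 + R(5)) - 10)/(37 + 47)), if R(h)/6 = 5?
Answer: -966/19 ≈ -50.842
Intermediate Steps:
R(h) = 30 (R(h) = 6*5 = 30)
b(E) = -2*E/23 (b(E) = (2*E)/(-23) = (2*E)*(-1/23) = -2*E/23)
1/b(((-1 + R(5)) - 10)/(37 + 47)) = 1/(-2*((-1 + 30) - 10)/(23*(37 + 47))) = 1/(-2*(29 - 10)/(23*84)) = 1/(-38/(23*84)) = 1/(-2/23*19/84) = 1/(-19/966) = -966/19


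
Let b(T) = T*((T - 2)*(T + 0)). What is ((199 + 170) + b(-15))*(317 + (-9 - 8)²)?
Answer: -2094336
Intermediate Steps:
b(T) = T²*(-2 + T) (b(T) = T*((-2 + T)*T) = T*(T*(-2 + T)) = T²*(-2 + T))
((199 + 170) + b(-15))*(317 + (-9 - 8)²) = ((199 + 170) + (-15)²*(-2 - 15))*(317 + (-9 - 8)²) = (369 + 225*(-17))*(317 + (-17)²) = (369 - 3825)*(317 + 289) = -3456*606 = -2094336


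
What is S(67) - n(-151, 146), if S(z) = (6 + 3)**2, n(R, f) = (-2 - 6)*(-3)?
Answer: 57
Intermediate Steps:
n(R, f) = 24 (n(R, f) = -8*(-3) = 24)
S(z) = 81 (S(z) = 9**2 = 81)
S(67) - n(-151, 146) = 81 - 1*24 = 81 - 24 = 57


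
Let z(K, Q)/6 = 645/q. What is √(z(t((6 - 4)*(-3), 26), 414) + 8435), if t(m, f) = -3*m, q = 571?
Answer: √2752365605/571 ≈ 91.879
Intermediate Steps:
z(K, Q) = 3870/571 (z(K, Q) = 6*(645/571) = 3870/571)
√(z(t((6 - 4)*(-3), 26), 414) + 8435) = √(3870/571 + 8435) = √(4820255/571) = √2752365605/571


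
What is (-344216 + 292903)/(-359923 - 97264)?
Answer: 51313/457187 ≈ 0.11224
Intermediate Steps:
(-344216 + 292903)/(-359923 - 97264) = -51313/(-457187) = -51313*(-1/457187) = 51313/457187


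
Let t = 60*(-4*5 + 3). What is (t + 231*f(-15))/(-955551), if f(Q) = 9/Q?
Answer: 1931/1592585 ≈ 0.0012125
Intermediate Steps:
t = -1020 (t = 60*(-20 + 3) = 60*(-17) = -1020)
(t + 231*f(-15))/(-955551) = (-1020 + 231*(9/(-15)))/(-955551) = (-1020 + 231*(9*(-1/15)))*(-1/955551) = (-1020 + 231*(-⅗))*(-1/955551) = (-1020 - 693/5)*(-1/955551) = -5793/5*(-1/955551) = 1931/1592585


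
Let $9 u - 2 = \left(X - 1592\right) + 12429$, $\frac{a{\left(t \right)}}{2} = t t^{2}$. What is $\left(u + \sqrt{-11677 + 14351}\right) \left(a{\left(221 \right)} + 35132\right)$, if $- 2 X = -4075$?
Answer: $\frac{92808893177}{3} + 21622854 \sqrt{2674} \approx 3.2054 \cdot 10^{10}$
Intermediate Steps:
$X = \frac{4075}{2}$ ($X = \left(- \frac{1}{2}\right) \left(-4075\right) = \frac{4075}{2} \approx 2037.5$)
$a{\left(t \right)} = 2 t^{3}$ ($a{\left(t \right)} = 2 t t^{2} = 2 t^{3}$)
$u = \frac{25753}{18}$ ($u = \frac{2}{9} + \frac{\left(\frac{4075}{2} - 1592\right) + 12429}{9} = \frac{2}{9} + \frac{\frac{891}{2} + 12429}{9} = \frac{2}{9} + \frac{1}{9} \cdot \frac{25749}{2} = \frac{2}{9} + \frac{2861}{2} = \frac{25753}{18} \approx 1430.7$)
$\left(u + \sqrt{-11677 + 14351}\right) \left(a{\left(221 \right)} + 35132\right) = \left(\frac{25753}{18} + \sqrt{-11677 + 14351}\right) \left(2 \cdot 221^{3} + 35132\right) = \left(\frac{25753}{18} + \sqrt{2674}\right) \left(2 \cdot 10793861 + 35132\right) = \left(\frac{25753}{18} + \sqrt{2674}\right) \left(21587722 + 35132\right) = \left(\frac{25753}{18} + \sqrt{2674}\right) 21622854 = \frac{92808893177}{3} + 21622854 \sqrt{2674}$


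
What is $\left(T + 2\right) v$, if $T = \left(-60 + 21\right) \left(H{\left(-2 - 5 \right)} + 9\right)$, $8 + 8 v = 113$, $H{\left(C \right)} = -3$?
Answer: $-3045$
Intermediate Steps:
$v = \frac{105}{8}$ ($v = -1 + \frac{1}{8} \cdot 113 = -1 + \frac{113}{8} = \frac{105}{8} \approx 13.125$)
$T = -234$ ($T = \left(-60 + 21\right) \left(-3 + 9\right) = \left(-39\right) 6 = -234$)
$\left(T + 2\right) v = \left(-234 + 2\right) \frac{105}{8} = \left(-232\right) \frac{105}{8} = -3045$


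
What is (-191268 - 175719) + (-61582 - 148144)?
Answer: -576713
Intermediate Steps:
(-191268 - 175719) + (-61582 - 148144) = -366987 - 209726 = -576713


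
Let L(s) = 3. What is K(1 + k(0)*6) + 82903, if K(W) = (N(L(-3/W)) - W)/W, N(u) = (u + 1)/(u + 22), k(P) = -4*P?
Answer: 2072554/25 ≈ 82902.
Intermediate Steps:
N(u) = (1 + u)/(22 + u)
K(W) = (4/25 - W)/W (K(W) = ((1 + 3)/(22 + 3) - W)/W = (4/25 - W)/W)
K(1 + k(0)*6) + 82903 = (4/25 - (1 - 4*0*6))/(1 - 4*0*6) + 82903 = (4/25 - (1 + 0*6))/(1 + 0*6) + 82903 = (4/25 - (1 + 0))/(1 + 0) + 82903 = (4/25 - 1*1)/1 + 82903 = 1*(4/25 - 1) + 82903 = 1*(-21/25) + 82903 = -21/25 + 82903 = 2072554/25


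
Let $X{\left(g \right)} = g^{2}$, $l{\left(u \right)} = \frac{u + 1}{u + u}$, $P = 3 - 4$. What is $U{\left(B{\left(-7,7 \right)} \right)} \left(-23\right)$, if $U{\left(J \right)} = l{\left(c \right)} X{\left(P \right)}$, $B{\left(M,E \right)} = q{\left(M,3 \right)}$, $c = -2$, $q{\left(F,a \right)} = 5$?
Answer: $- \frac{23}{4} \approx -5.75$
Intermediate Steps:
$P = -1$ ($P = 3 - 4 = -1$)
$B{\left(M,E \right)} = 5$
$l{\left(u \right)} = \frac{1 + u}{2 u}$
$U{\left(J \right)} = \frac{1}{4}$ ($U{\left(J \right)} = \frac{1 - 2}{2 \left(-2\right)} \left(-1\right)^{2} = \frac{1}{2} \left(- \frac{1}{2}\right) \left(-1\right) 1 = \frac{1}{4} \cdot 1 = \frac{1}{4}$)
$U{\left(B{\left(-7,7 \right)} \right)} \left(-23\right) = \frac{1}{4} \left(-23\right) = - \frac{23}{4}$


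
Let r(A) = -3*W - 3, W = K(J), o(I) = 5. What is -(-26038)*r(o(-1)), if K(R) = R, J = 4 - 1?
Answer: -312456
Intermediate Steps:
J = 3
W = 3
r(A) = -12 (r(A) = -3*3 - 3 = -9 - 3 = -12)
-(-26038)*r(o(-1)) = -(-26038)*(-12) = -26038*12 = -312456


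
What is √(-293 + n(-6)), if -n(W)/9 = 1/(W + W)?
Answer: I*√1169/2 ≈ 17.095*I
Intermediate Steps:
n(W) = -9/(2*W) (n(W) = -9/(W + W) = -9*1/(2*W) = -9/(2*W))
√(-293 + n(-6)) = √(-293 - 9/2/(-6)) = √(-293 - 9/2*(-⅙)) = √(-293 + ¾) = √(-1169/4) = I*√1169/2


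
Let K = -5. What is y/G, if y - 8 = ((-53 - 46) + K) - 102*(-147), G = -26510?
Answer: -7449/13255 ≈ -0.56198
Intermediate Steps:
y = 14898 (y = 8 + (((-53 - 46) - 5) - 102*(-147)) = 8 + ((-99 - 5) + 14994) = 8 + (-104 + 14994) = 8 + 14890 = 14898)
y/G = 14898/(-26510) = 14898*(-1/26510) = -7449/13255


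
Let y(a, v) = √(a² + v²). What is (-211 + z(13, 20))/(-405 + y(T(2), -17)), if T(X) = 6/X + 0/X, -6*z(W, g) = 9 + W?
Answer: 86940/163727 + 644*√298/491181 ≈ 0.55364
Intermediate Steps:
z(W, g) = -3/2 - W/6 (z(W, g) = -(9 + W)/6 = -3/2 - W/6)
T(X) = 6/X (T(X) = 6/X + 0 = 6/X)
(-211 + z(13, 20))/(-405 + y(T(2), -17)) = (-211 + (-3/2 - ⅙*13))/(-405 + √((6/2)² + (-17)²)) = (-211 + (-3/2 - 13/6))/(-405 + √((6*(½))² + 289)) = (-211 - 11/3)/(-405 + √(3² + 289)) = -644/(3*(-405 + √(9 + 289))) = -644/(3*(-405 + √298))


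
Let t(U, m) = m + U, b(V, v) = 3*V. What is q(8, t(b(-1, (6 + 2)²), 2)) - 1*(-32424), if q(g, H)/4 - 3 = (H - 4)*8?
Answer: 32276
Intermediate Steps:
t(U, m) = U + m
q(g, H) = -116 + 32*H (q(g, H) = 12 + 4*((H - 4)*8) = 12 + 4*((-4 + H)*8) = 12 + 4*(-32 + 8*H) = 12 + (-128 + 32*H) = -116 + 32*H)
q(8, t(b(-1, (6 + 2)²), 2)) - 1*(-32424) = (-116 + 32*(3*(-1) + 2)) - 1*(-32424) = (-116 + 32*(-3 + 2)) + 32424 = (-116 + 32*(-1)) + 32424 = (-116 - 32) + 32424 = -148 + 32424 = 32276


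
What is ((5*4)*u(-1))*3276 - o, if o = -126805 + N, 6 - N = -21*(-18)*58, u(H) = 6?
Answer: 541843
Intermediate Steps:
N = -21918 (N = 6 - (-21*(-18))*58 = 6 - 378*58 = 6 - 1*21924 = 6 - 21924 = -21918)
o = -148723 (o = -126805 - 21918 = -148723)
((5*4)*u(-1))*3276 - o = ((5*4)*6)*3276 - 1*(-148723) = (20*6)*3276 + 148723 = 120*3276 + 148723 = 393120 + 148723 = 541843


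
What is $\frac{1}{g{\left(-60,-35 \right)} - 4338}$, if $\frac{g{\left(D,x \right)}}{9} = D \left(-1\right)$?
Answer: $- \frac{1}{3798} \approx -0.0002633$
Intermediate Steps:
$g{\left(D,x \right)} = - 9 D$ ($g{\left(D,x \right)} = 9 D \left(-1\right) = 9 \left(- D\right) = - 9 D$)
$\frac{1}{g{\left(-60,-35 \right)} - 4338} = \frac{1}{\left(-9\right) \left(-60\right) - 4338} = \frac{1}{540 - 4338} = \frac{1}{-3798} = - \frac{1}{3798}$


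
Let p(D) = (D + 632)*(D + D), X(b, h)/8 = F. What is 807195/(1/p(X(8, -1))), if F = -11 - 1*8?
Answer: -117785894400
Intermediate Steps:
F = -19 (F = -11 - 8 = -19)
X(b, h) = -152 (X(b, h) = 8*(-19) = -152)
p(D) = 2*D*(632 + D) (p(D) = (632 + D)*(2*D) = 2*D*(632 + D))
807195/(1/p(X(8, -1))) = 807195/(1/(2*(-152)*(632 - 152))) = 807195/(1/(2*(-152)*480)) = 807195/(1/(-145920)) = 807195/(-1/145920) = 807195*(-145920) = -117785894400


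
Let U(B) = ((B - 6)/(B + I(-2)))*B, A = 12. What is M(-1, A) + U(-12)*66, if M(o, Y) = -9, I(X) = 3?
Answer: -1593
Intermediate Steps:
U(B) = B*(-6 + B)/(3 + B) (U(B) = ((B - 6)/(B + 3))*B = ((-6 + B)/(3 + B))*B = B*(-6 + B)/(3 + B))
M(-1, A) + U(-12)*66 = -9 - 12*(-6 - 12)/(3 - 12)*66 = -9 - 12*(-18)/(-9)*66 = -9 - 12*(-1/9)*(-18)*66 = -9 - 24*66 = -9 - 1584 = -1593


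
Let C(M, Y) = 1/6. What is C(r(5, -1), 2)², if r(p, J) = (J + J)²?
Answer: 1/36 ≈ 0.027778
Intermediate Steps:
r(p, J) = 4*J² (r(p, J) = (2*J)² = 4*J²)
C(M, Y) = ⅙
C(r(5, -1), 2)² = (⅙)² = 1/36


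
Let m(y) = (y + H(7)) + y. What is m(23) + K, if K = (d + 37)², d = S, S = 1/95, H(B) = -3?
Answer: 12750331/9025 ≈ 1412.8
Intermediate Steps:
S = 1/95 ≈ 0.010526
m(y) = -3 + 2*y (m(y) = (y - 3) + y = (-3 + y) + y = -3 + 2*y)
d = 1/95 ≈ 0.010526
K = 12362256/9025 (K = (1/95 + 37)² = (3516/95)² = 12362256/9025 ≈ 1369.8)
m(23) + K = (-3 + 2*23) + 12362256/9025 = (-3 + 46) + 12362256/9025 = 43 + 12362256/9025 = 12750331/9025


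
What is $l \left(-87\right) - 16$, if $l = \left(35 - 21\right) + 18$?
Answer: $-2800$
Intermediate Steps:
$l = 32$ ($l = 14 + 18 = 32$)
$l \left(-87\right) - 16 = 32 \left(-87\right) - 16 = -2784 - 16 = -2800$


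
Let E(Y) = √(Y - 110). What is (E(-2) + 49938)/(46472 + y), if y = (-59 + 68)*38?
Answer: 24969/23407 + 2*I*√7/23407 ≈ 1.0667 + 0.00022607*I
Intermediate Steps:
E(Y) = √(-110 + Y)
y = 342 (y = 9*38 = 342)
(E(-2) + 49938)/(46472 + y) = (√(-110 - 2) + 49938)/(46472 + 342) = (√(-112) + 49938)/46814 = (4*I*√7 + 49938)*(1/46814) = (49938 + 4*I*√7)*(1/46814) = 24969/23407 + 2*I*√7/23407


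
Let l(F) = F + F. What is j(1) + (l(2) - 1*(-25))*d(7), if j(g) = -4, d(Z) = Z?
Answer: 199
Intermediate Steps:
l(F) = 2*F
j(1) + (l(2) - 1*(-25))*d(7) = -4 + (2*2 - 1*(-25))*7 = -4 + (4 + 25)*7 = -4 + 29*7 = -4 + 203 = 199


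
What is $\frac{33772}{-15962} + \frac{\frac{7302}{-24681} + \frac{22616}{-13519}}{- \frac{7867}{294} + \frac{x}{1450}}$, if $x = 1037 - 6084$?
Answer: $- \frac{266650095885330323}{130030799950577833} \approx -2.0507$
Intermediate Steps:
$x = -5047$
$\frac{33772}{-15962} + \frac{\frac{7302}{-24681} + \frac{22616}{-13519}}{- \frac{7867}{294} + \frac{x}{1450}} = \frac{33772}{-15962} + \frac{\frac{7302}{-24681} + \frac{22616}{-13519}}{- \frac{7867}{294} - \frac{5047}{1450}} = 33772 \left(- \frac{1}{15962}\right) + \frac{7302 \left(- \frac{1}{24681}\right) + 22616 \left(- \frac{1}{13519}\right)}{\left(-7867\right) \frac{1}{294} - \frac{5047}{1450}} = - \frac{16886}{7981} + \frac{- \frac{2434}{8227} - \frac{2056}{1229}}{- \frac{7867}{294} - \frac{5047}{1450}} = - \frac{16886}{7981} - \frac{19906098}{10110983 \left(- \frac{3222742}{106575}\right)} = - \frac{16886}{7981} - - \frac{1060746197175}{16292544787693} = - \frac{16886}{7981} + \frac{1060746197175}{16292544787693} = - \frac{266650095885330323}{130030799950577833}$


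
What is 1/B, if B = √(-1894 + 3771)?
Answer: √1877/1877 ≈ 0.023082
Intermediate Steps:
B = √1877 ≈ 43.324
1/B = 1/(√1877) = √1877/1877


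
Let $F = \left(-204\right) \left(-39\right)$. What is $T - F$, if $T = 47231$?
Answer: $39275$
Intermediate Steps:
$F = 7956$
$T - F = 47231 - 7956 = 39275$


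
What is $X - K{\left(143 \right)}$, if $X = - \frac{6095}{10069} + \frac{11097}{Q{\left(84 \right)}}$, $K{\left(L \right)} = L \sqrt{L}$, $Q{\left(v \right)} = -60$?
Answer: $- \frac{37367131}{201380} - 143 \sqrt{143} \approx -1895.6$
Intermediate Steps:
$K{\left(L \right)} = L^{\frac{3}{2}}$
$X = - \frac{37367131}{201380}$ ($X = - \frac{6095}{10069} + \frac{11097}{-60} = \left(-6095\right) \frac{1}{10069} + 11097 \left(- \frac{1}{60}\right) = - \frac{6095}{10069} - \frac{3699}{20} = - \frac{37367131}{201380} \approx -185.56$)
$X - K{\left(143 \right)} = - \frac{37367131}{201380} - 143^{\frac{3}{2}} = - \frac{37367131}{201380} - 143 \sqrt{143}$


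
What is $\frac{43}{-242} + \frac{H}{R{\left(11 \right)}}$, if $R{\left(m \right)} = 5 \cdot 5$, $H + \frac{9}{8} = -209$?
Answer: $- \frac{207701}{24200} \approx -8.5827$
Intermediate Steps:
$H = - \frac{1681}{8}$ ($H = - \frac{9}{8} - 209 = - \frac{1681}{8} \approx -210.13$)
$R{\left(m \right)} = 25$
$\frac{43}{-242} + \frac{H}{R{\left(11 \right)}} = \frac{43}{-242} - \frac{1681}{8 \cdot 25} = 43 \left(- \frac{1}{242}\right) - \frac{1681}{200} = - \frac{43}{242} - \frac{1681}{200} = - \frac{207701}{24200}$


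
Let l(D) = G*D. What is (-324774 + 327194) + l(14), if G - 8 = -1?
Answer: 2518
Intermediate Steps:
G = 7 (G = 8 - 1 = 7)
l(D) = 7*D
(-324774 + 327194) + l(14) = (-324774 + 327194) + 7*14 = 2420 + 98 = 2518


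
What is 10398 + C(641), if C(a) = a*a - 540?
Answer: 420739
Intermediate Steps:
C(a) = -540 + a² (C(a) = a² - 540 = -540 + a²)
10398 + C(641) = 10398 + (-540 + 641²) = 10398 + (-540 + 410881) = 10398 + 410341 = 420739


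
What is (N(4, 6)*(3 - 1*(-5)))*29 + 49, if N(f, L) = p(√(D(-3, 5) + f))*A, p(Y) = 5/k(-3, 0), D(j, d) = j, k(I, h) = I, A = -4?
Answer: 4787/3 ≈ 1595.7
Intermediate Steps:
p(Y) = -5/3 (p(Y) = 5/(-3) = 5*(-⅓) = -5/3)
N(f, L) = 20/3 (N(f, L) = -5/3*(-4) = 20/3)
(N(4, 6)*(3 - 1*(-5)))*29 + 49 = (20*(3 - 1*(-5))/3)*29 + 49 = (20*(3 + 5)/3)*29 + 49 = ((20/3)*8)*29 + 49 = (160/3)*29 + 49 = 4640/3 + 49 = 4787/3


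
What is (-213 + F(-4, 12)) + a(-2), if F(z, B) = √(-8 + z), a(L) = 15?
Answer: -198 + 2*I*√3 ≈ -198.0 + 3.4641*I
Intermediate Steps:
(-213 + F(-4, 12)) + a(-2) = (-213 + √(-8 - 4)) + 15 = (-213 + √(-12)) + 15 = (-213 + 2*I*√3) + 15 = -198 + 2*I*√3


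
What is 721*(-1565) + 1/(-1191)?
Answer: -1343882716/1191 ≈ -1.1284e+6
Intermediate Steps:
721*(-1565) + 1/(-1191) = -1128365 - 1/1191 = -1343882716/1191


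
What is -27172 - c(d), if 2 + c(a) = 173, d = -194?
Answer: -27343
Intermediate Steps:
c(a) = 171 (c(a) = -2 + 173 = 171)
-27172 - c(d) = -27172 - 1*171 = -27172 - 171 = -27343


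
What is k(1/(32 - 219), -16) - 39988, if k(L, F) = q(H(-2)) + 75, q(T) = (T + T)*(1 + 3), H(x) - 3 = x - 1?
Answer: -39913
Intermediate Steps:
H(x) = 2 + x (H(x) = 3 + (x - 1) = 3 + (-1 + x) = 2 + x)
q(T) = 8*T (q(T) = (2*T)*4 = 8*T)
k(L, F) = 75 (k(L, F) = 8*(2 - 2) + 75 = 8*0 + 75 = 0 + 75 = 75)
k(1/(32 - 219), -16) - 39988 = 75 - 39988 = -39913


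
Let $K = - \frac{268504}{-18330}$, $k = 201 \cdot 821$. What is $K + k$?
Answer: $\frac{1512551717}{9165} \approx 1.6504 \cdot 10^{5}$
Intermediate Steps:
$k = 165021$
$K = \frac{134252}{9165}$ ($K = \left(-268504\right) \left(- \frac{1}{18330}\right) = \frac{134252}{9165} \approx 14.648$)
$K + k = \frac{134252}{9165} + 165021 = \frac{1512551717}{9165}$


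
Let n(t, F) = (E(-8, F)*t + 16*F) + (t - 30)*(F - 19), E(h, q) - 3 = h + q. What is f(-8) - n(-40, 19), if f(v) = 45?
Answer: 301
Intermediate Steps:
E(h, q) = 3 + h + q (E(h, q) = 3 + (h + q) = 3 + h + q)
n(t, F) = 16*F + t*(-5 + F) + (-30 + t)*(-19 + F) (n(t, F) = ((3 - 8 + F)*t + 16*F) + (t - 30)*(F - 19) = ((-5 + F)*t + 16*F) + (-30 + t)*(-19 + F) = (t*(-5 + F) + 16*F) + (-30 + t)*(-19 + F) = (16*F + t*(-5 + F)) + (-30 + t)*(-19 + F) = 16*F + t*(-5 + F) + (-30 + t)*(-19 + F))
f(-8) - n(-40, 19) = 45 - (570 - 24*(-40) - 14*19 + 2*19*(-40)) = 45 - (570 + 960 - 266 - 1520) = 45 - 1*(-256) = 45 + 256 = 301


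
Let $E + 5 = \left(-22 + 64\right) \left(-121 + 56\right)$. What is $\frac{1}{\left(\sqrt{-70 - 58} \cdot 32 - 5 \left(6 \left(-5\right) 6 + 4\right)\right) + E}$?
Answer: $- \frac{1855}{3572097} - \frac{256 i \sqrt{2}}{3572097} \approx -0.0005193 - 0.00010135 i$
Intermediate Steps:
$E = -2735$ ($E = -5 + \left(-22 + 64\right) \left(-121 + 56\right) = -5 + 42 \left(-65\right) = -5 - 2730 = -2735$)
$\frac{1}{\left(\sqrt{-70 - 58} \cdot 32 - 5 \left(6 \left(-5\right) 6 + 4\right)\right) + E} = \frac{1}{\left(\sqrt{-70 - 58} \cdot 32 - 5 \left(6 \left(-5\right) 6 + 4\right)\right) - 2735} = \frac{1}{\left(\sqrt{-128} \cdot 32 - 5 \left(\left(-30\right) 6 + 4\right)\right) - 2735} = \frac{1}{\left(8 i \sqrt{2} \cdot 32 - 5 \left(-180 + 4\right)\right) - 2735} = \frac{1}{\left(256 i \sqrt{2} - -880\right) - 2735} = \frac{1}{\left(256 i \sqrt{2} + 880\right) - 2735} = \frac{1}{\left(880 + 256 i \sqrt{2}\right) - 2735} = \frac{1}{-1855 + 256 i \sqrt{2}}$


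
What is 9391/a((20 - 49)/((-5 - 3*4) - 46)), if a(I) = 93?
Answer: 9391/93 ≈ 100.98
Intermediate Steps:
9391/a((20 - 49)/((-5 - 3*4) - 46)) = 9391/93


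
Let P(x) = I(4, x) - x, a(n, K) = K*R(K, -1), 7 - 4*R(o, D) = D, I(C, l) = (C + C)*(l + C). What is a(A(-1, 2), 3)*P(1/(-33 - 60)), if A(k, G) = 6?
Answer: 5938/31 ≈ 191.55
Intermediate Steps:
I(C, l) = 2*C*(C + l) (I(C, l) = (2*C)*(C + l) = 2*C*(C + l))
R(o, D) = 7/4 - D/4
a(n, K) = 2*K (a(n, K) = K*(7/4 - ¼*(-1)) = K*(7/4 + ¼) = K*2 = 2*K)
P(x) = 32 + 7*x (P(x) = 2*4*(4 + x) - x = (32 + 8*x) - x = 32 + 7*x)
a(A(-1, 2), 3)*P(1/(-33 - 60)) = (2*3)*(32 + 7/(-33 - 60)) = 6*(32 + 7/(-93)) = 6*(32 + 7*(-1/93)) = 6*(32 - 7/93) = 6*(2969/93) = 5938/31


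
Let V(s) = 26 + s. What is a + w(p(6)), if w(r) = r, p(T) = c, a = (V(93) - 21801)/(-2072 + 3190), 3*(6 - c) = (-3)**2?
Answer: -9164/559 ≈ -16.394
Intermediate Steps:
c = 3 (c = 6 - 1/3*(-3)**2 = 6 - 1/3*9 = 6 - 3 = 3)
a = -10841/559 (a = ((26 + 93) - 21801)/(-2072 + 3190) = (119 - 21801)/1118 = -21682*1/1118 = -10841/559 ≈ -19.394)
p(T) = 3
a + w(p(6)) = -10841/559 + 3 = -9164/559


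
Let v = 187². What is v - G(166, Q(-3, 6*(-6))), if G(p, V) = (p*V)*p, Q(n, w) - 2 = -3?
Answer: 62525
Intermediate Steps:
Q(n, w) = -1 (Q(n, w) = 2 - 3 = -1)
G(p, V) = V*p² (G(p, V) = (V*p)*p = V*p²)
v = 34969
v - G(166, Q(-3, 6*(-6))) = 34969 - (-1)*166² = 34969 - (-1)*27556 = 34969 - 1*(-27556) = 34969 + 27556 = 62525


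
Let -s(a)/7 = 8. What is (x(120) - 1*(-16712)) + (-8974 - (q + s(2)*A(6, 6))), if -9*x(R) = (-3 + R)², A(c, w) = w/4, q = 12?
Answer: 6289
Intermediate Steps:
s(a) = -56 (s(a) = -7*8 = -56)
A(c, w) = w/4 (A(c, w) = w*(¼) = w/4)
x(R) = -(-3 + R)²/9
(x(120) - 1*(-16712)) + (-8974 - (q + s(2)*A(6, 6))) = (-(-3 + 120)²/9 - 1*(-16712)) + (-8974 - (12 - 14*6)) = (-⅑*117² + 16712) + (-8974 - (12 - 56*3/2)) = (-⅑*13689 + 16712) + (-8974 - (12 - 84)) = (-1521 + 16712) + (-8974 - 1*(-72)) = 15191 + (-8974 + 72) = 15191 - 8902 = 6289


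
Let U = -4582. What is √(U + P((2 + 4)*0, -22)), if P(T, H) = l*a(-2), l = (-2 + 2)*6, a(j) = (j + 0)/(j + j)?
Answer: I*√4582 ≈ 67.69*I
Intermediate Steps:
a(j) = ½ (a(j) = j/((2*j)) = j*(1/(2*j)) = ½)
l = 0 (l = 0*6 = 0)
P(T, H) = 0 (P(T, H) = 0*(½) = 0)
√(U + P((2 + 4)*0, -22)) = √(-4582 + 0) = √(-4582) = I*√4582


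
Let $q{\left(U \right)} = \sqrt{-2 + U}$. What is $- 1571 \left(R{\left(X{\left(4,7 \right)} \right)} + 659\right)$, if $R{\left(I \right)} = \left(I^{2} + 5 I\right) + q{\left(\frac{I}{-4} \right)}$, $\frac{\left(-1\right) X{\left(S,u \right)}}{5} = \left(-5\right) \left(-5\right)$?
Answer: $-24600289 - \frac{4713 \sqrt{13}}{2} \approx -2.4609 \cdot 10^{7}$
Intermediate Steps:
$X{\left(S,u \right)} = -125$ ($X{\left(S,u \right)} = - 5 \left(\left(-5\right) \left(-5\right)\right) = \left(-5\right) 25 = -125$)
$R{\left(I \right)} = I^{2} + \sqrt{-2 - \frac{I}{4}} + 5 I$ ($R{\left(I \right)} = \left(I^{2} + 5 I\right) + \sqrt{-2 + \frac{I}{-4}} = \left(I^{2} + 5 I\right) + \sqrt{-2 + I \left(- \frac{1}{4}\right)} = \left(I^{2} + 5 I\right) + \sqrt{-2 - \frac{I}{4}} = I^{2} + \sqrt{-2 - \frac{I}{4}} + 5 I$)
$- 1571 \left(R{\left(X{\left(4,7 \right)} \right)} + 659\right) = - 1571 \left(\left(\left(-125\right)^{2} + \frac{\sqrt{-8 - -125}}{2} + 5 \left(-125\right)\right) + 659\right) = - 1571 \left(\left(15625 + \frac{\sqrt{-8 + 125}}{2} - 625\right) + 659\right) = - 1571 \left(\left(15625 + \frac{\sqrt{117}}{2} - 625\right) + 659\right) = - 1571 \left(\left(15625 + \frac{3 \sqrt{13}}{2} - 625\right) + 659\right) = - 1571 \left(\left(15000 + \frac{3 \sqrt{13}}{2}\right) + 659\right) = - 1571 \left(15659 + \frac{3 \sqrt{13}}{2}\right) = -24600289 - \frac{4713 \sqrt{13}}{2}$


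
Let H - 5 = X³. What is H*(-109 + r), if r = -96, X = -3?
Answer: 4510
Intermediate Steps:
H = -22 (H = 5 + (-3)³ = 5 - 27 = -22)
H*(-109 + r) = -22*(-109 - 96) = -22*(-205) = 4510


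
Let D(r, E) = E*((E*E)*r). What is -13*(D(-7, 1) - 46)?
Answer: 689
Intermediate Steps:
D(r, E) = r*E³ (D(r, E) = E*(E²*r) = E*(r*E²) = r*E³)
-13*(D(-7, 1) - 46) = -13*(-7*1³ - 46) = -13*(-7*1 - 46) = -13*(-7 - 46) = -13*(-53) = 689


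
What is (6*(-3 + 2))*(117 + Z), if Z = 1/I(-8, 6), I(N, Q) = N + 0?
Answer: -2805/4 ≈ -701.25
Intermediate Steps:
I(N, Q) = N
Z = -⅛ (Z = 1/(-8) = -⅛ ≈ -0.12500)
(6*(-3 + 2))*(117 + Z) = (6*(-3 + 2))*(117 - ⅛) = (6*(-1))*(935/8) = -6*935/8 = -2805/4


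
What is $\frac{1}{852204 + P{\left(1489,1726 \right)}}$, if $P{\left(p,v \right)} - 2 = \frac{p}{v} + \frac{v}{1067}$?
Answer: $\frac{1841642}{1569462930091} \approx 1.1734 \cdot 10^{-6}$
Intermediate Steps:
$P{\left(p,v \right)} = 2 + \frac{v}{1067} + \frac{p}{v}$ ($P{\left(p,v \right)} = 2 + \left(\frac{p}{v} + \frac{v}{1067}\right) = 2 + \left(\frac{v}{1067} + \frac{p}{v}\right) = 2 + \frac{v}{1067} + \frac{p}{v}$)
$\frac{1}{852204 + P{\left(1489,1726 \right)}} = \frac{1}{852204 + \left(2 + \frac{1}{1067} \cdot 1726 + \frac{1489}{1726}\right)} = \frac{1}{852204 + \left(2 + \frac{1726}{1067} + 1489 \cdot \frac{1}{1726}\right)} = \frac{1}{852204 + \left(2 + \frac{1726}{1067} + \frac{1489}{1726}\right)} = \frac{1}{852204 + \frac{8251123}{1841642}} = \frac{1}{\frac{1569462930091}{1841642}} = \frac{1841642}{1569462930091}$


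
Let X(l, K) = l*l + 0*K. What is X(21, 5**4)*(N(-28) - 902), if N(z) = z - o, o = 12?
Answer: -415422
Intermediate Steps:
X(l, K) = l**2 (X(l, K) = l**2 + 0 = l**2)
N(z) = -12 + z (N(z) = z - 1*12 = z - 12 = -12 + z)
X(21, 5**4)*(N(-28) - 902) = 21**2*((-12 - 28) - 902) = 441*(-40 - 902) = 441*(-942) = -415422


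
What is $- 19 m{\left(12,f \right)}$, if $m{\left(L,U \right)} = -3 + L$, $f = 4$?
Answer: $-171$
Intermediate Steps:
$- 19 m{\left(12,f \right)} = - 19 \left(-3 + 12\right) = \left(-19\right) 9 = -171$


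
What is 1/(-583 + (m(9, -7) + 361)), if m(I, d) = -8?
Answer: -1/230 ≈ -0.0043478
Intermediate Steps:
1/(-583 + (m(9, -7) + 361)) = 1/(-583 + (-8 + 361)) = 1/(-583 + 353) = 1/(-230) = -1/230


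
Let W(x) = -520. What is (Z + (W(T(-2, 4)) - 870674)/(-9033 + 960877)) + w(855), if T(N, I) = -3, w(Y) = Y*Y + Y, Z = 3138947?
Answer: 1842211291897/475922 ≈ 3.8708e+6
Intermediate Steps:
w(Y) = Y + Y**2 (w(Y) = Y**2 + Y = Y + Y**2)
(Z + (W(T(-2, 4)) - 870674)/(-9033 + 960877)) + w(855) = (3138947 + (-520 - 870674)/(-9033 + 960877)) + 855*(1 + 855) = (3138947 - 871194/951844) + 855*856 = (3138947 - 871194*1/951844) + 731880 = (3138947 - 435597/475922) + 731880 = 1493893498537/475922 + 731880 = 1842211291897/475922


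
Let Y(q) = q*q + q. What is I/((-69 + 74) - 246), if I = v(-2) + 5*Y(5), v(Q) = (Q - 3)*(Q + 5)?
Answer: -135/241 ≈ -0.56017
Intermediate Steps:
Y(q) = q + q² (Y(q) = q² + q = q + q²)
v(Q) = (-3 + Q)*(5 + Q)
I = 135 (I = (-15 + (-2)² + 2*(-2)) + 5*(5*(1 + 5)) = (-15 + 4 - 4) + 5*(5*6) = -15 + 5*30 = -15 + 150 = 135)
I/((-69 + 74) - 246) = 135/((-69 + 74) - 246) = 135/(5 - 246) = 135/(-241) = -1/241*135 = -135/241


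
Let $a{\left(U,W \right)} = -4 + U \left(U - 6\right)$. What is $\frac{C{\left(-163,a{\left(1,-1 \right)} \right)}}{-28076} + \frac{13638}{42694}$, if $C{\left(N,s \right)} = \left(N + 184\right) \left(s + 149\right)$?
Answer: $\frac{32172516}{149834593} \approx 0.21472$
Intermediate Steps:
$a{\left(U,W \right)} = -4 + U \left(-6 + U\right)$ ($a{\left(U,W \right)} = -4 + U \left(U - 6\right) = -4 + U \left(-6 + U\right)$)
$C{\left(N,s \right)} = \left(149 + s\right) \left(184 + N\right)$ ($C{\left(N,s \right)} = \left(184 + N\right) \left(149 + s\right) = \left(149 + s\right) \left(184 + N\right)$)
$\frac{C{\left(-163,a{\left(1,-1 \right)} \right)}}{-28076} + \frac{13638}{42694} = \frac{27416 + 149 \left(-163\right) + 184 \left(-4 + 1^{2} - 6\right) - 163 \left(-4 + 1^{2} - 6\right)}{-28076} + \frac{13638}{42694} = \left(27416 - 24287 + 184 \left(-4 + 1 - 6\right) - 163 \left(-4 + 1 - 6\right)\right) \left(- \frac{1}{28076}\right) + 13638 \cdot \frac{1}{42694} = \left(27416 - 24287 + 184 \left(-9\right) - -1467\right) \left(- \frac{1}{28076}\right) + \frac{6819}{21347} = \left(27416 - 24287 - 1656 + 1467\right) \left(- \frac{1}{28076}\right) + \frac{6819}{21347} = 2940 \left(- \frac{1}{28076}\right) + \frac{6819}{21347} = - \frac{735}{7019} + \frac{6819}{21347} = \frac{32172516}{149834593}$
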